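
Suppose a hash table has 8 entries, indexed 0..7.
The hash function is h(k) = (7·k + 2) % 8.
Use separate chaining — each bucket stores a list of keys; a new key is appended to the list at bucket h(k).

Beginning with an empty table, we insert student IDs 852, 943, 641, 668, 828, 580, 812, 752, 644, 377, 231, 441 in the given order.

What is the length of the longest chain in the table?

6

852 → bucket 6
943 → bucket 3
641 → bucket 1
668 → bucket 6 (collision)
828 → bucket 6 (collision)
580 → bucket 6 (collision)
812 → bucket 6 (collision)
752 → bucket 2
644 → bucket 6 (collision)
377 → bucket 1 (collision)
231 → bucket 3 (collision)
441 → bucket 1 (collision)
Final buckets:
0: _
1: 641 -> 377 -> 441
2: 752
3: 943 -> 231
4: _
5: _
6: 852 -> 668 -> 828 -> 580 -> 812 -> 644
7: _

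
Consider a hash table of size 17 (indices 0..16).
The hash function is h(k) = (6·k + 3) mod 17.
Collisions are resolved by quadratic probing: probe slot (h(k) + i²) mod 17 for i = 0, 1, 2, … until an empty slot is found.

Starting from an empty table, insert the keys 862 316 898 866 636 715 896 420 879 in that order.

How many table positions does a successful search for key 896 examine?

862 hashes to 7; slot 7 is free => place at 7.
316 hashes to 12; slot 12 is free => place at 12.
898 hashes to 2; slot 2 is free => place at 2.
866 hashes to 14; slot 14 is free => place at 14.
636 hashes to 11; slot 11 is free => place at 11.
715 hashes to 9; slot 9 is free => place at 9.
896 hashes to 7; 7 taken => place at 8.
420 hashes to 7; 7,8,11 taken => place at 16.
879 hashes to 7; 7,8,11,16 taken => place at 6.
Table: [∅, ∅, 898, ∅, ∅, ∅, 879, 862, 896, 715, ∅, 636, 316, ∅, 866, ∅, 420]
Lookup 896: h=7, probe 7,8 → found at 8.

2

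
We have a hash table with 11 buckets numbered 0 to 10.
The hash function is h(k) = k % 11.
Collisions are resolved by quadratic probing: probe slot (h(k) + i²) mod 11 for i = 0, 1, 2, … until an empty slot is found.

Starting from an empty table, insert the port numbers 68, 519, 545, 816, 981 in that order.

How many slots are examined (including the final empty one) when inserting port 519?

Insert 68: h=2, slot 2 empty → index 2.
Insert 519: h=2, slot 2 occupied → index 3.
Insert 545: h=6, slot 6 empty → index 6.
Insert 816: h=2, slots 2,3,6 occupied → index 0.
Insert 981: h=2, slots 2,3,6,0 occupied → index 7.
Table: [816, -, 68, 519, -, -, 545, 981, -, -, -]

2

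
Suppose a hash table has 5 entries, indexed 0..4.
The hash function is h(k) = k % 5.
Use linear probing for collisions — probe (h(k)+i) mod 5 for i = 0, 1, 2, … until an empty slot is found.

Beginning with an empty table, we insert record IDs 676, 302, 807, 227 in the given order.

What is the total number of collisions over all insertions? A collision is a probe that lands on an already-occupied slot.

676 hashes to 1; slot 1 is free => place at 1.
302 hashes to 2; slot 2 is free => place at 2.
807 hashes to 2; 2 taken => place at 3.
227 hashes to 2; 2,3 taken => place at 4.
Table: [—, 676, 302, 807, 227]

3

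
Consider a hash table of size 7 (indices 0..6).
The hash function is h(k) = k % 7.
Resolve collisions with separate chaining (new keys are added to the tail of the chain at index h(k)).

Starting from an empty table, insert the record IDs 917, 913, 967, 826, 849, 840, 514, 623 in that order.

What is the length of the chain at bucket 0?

4

Insert 917: h=0, bucket 0 empty → new chain.
Insert 913: h=3, bucket 3 empty → new chain.
Insert 967: h=1, bucket 1 empty → new chain.
Insert 826: h=0, bucket 0 nonempty → append to chain.
Insert 849: h=2, bucket 2 empty → new chain.
Insert 840: h=0, bucket 0 nonempty → append to chain.
Insert 514: h=3, bucket 3 nonempty → append to chain.
Insert 623: h=0, bucket 0 nonempty → append to chain.
Final buckets:
0: 917 -> 826 -> 840 -> 623
1: 967
2: 849
3: 913 -> 514
4: ∅
5: ∅
6: ∅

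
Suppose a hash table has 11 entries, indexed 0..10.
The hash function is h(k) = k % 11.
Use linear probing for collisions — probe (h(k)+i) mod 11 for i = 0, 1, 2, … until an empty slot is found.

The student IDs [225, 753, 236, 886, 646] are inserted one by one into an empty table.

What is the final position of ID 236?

7

225 hashes to 5; slot 5 is free -> place at 5.
753 hashes to 5; 5 taken -> place at 6.
236 hashes to 5; 5,6 taken -> place at 7.
886 hashes to 6; 6,7 taken -> place at 8.
646 hashes to 8; 8 taken -> place at 9.
Table: [-, -, -, -, -, 225, 753, 236, 886, 646, -]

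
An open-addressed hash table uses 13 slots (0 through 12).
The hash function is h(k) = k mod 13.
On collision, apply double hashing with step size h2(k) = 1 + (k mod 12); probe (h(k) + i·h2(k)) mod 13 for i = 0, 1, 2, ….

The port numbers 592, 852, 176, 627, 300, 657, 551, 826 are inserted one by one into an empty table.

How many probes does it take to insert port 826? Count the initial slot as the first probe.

5

592 hashes to 7; slot 7 is free => place at 7.
852 hashes to 7, h2=1; 7 taken => place at 8.
176 hashes to 7, h2=9; 7 taken => place at 3.
627 hashes to 3, h2=4; 3,7 taken => place at 11.
300 hashes to 1; slot 1 is free => place at 1.
657 hashes to 7, h2=10; 7 taken => place at 4.
551 hashes to 5; slot 5 is free => place at 5.
826 hashes to 7, h2=11; 7,5,3,1 taken => place at 12.
Table: [—, 300, —, 176, 657, 551, —, 592, 852, —, —, 627, 826]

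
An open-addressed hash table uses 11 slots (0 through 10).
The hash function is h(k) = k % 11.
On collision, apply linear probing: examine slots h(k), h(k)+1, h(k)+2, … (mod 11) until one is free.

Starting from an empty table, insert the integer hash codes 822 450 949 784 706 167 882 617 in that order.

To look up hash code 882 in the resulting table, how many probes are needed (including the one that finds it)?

822: h=8 → slot 8
450: h=10 → slot 10
949: h=3 → slot 3
784: h=3, probe 3,4 → slot 4
706: h=2 → slot 2
167: h=2, probe 2,3,4,5 → slot 5
882: h=2, probe 2,3,4,5,6 → slot 6
617: h=1 → slot 1
Table: [—, 617, 706, 949, 784, 167, 882, —, 822, —, 450]
Lookup 882: h=2, probe 2,3,4,5,6 → found at 6.

5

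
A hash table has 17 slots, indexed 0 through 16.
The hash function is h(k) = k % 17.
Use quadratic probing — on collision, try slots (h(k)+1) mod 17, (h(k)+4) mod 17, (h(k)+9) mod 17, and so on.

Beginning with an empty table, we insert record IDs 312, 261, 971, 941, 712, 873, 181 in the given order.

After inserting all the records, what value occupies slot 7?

312 hashes to 6; slot 6 is free → place at 6.
261 hashes to 6; 6 taken → place at 7.
971 hashes to 2; slot 2 is free → place at 2.
941 hashes to 6; 6,7 taken → place at 10.
712 hashes to 15; slot 15 is free → place at 15.
873 hashes to 6; 6,7,10,15 taken → place at 5.
181 hashes to 11; slot 11 is free → place at 11.
Table: [—, —, 971, —, —, 873, 312, 261, —, —, 941, 181, —, —, —, 712, —]

261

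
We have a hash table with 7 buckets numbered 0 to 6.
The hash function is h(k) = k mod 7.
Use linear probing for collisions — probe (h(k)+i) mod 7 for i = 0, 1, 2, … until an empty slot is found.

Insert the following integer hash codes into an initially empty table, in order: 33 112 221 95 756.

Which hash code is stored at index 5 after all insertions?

33

33: h=5 => slot 5
112: h=0 => slot 0
221: h=4 => slot 4
95: h=4, probe 4,5,6 => slot 6
756: h=0, probe 0,1 => slot 1
Table: [112, 756, ., ., 221, 33, 95]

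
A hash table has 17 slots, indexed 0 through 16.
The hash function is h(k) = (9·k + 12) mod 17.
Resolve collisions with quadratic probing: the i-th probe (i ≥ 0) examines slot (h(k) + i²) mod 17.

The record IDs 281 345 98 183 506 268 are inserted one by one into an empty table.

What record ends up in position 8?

281: h=8 => slot 8
345: h=6 => slot 6
98: h=10 => slot 10
183: h=10, probe 10,11 => slot 11
506: h=10, probe 10,11,14 => slot 14
268: h=10, probe 10,11,14,2 => slot 2
Table: [∅, ∅, 268, ∅, ∅, ∅, 345, ∅, 281, ∅, 98, 183, ∅, ∅, 506, ∅, ∅]

281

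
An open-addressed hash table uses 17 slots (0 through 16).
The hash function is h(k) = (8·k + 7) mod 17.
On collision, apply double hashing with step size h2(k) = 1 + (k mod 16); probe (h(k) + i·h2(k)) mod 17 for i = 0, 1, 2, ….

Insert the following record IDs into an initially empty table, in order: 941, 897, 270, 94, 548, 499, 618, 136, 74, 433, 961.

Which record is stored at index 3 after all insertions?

941: h=4 => slot 4
897: h=9 => slot 9
270: h=8 => slot 8
94: h=11 => slot 11
548: h=5 => slot 5
499: h=4, h2=4, probe 4,8,12 => slot 12
618: h=4, h2=11, probe 4,15 => slot 15
136: h=7 => slot 7
74: h=4, h2=11, probe 4,15,9,3 => slot 3
433: h=3, h2=2, probe 3,5,7,9,11,13 => slot 13
961: h=11, h2=2, probe 11,13,15,0 => slot 0
Table: [961, _, _, 74, 941, 548, _, 136, 270, 897, _, 94, 499, 433, _, 618, _]

74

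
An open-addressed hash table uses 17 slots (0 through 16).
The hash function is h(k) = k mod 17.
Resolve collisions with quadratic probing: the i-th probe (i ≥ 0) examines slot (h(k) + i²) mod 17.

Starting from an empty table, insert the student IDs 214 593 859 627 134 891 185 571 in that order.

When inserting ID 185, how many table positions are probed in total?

Insert 214: h=10, slot 10 empty -> index 10.
Insert 593: h=15, slot 15 empty -> index 15.
Insert 859: h=9, slot 9 empty -> index 9.
Insert 627: h=15, slot 15 occupied -> index 16.
Insert 134: h=15, slots 15,16 occupied -> index 2.
Insert 891: h=7, slot 7 empty -> index 7.
Insert 185: h=15, slots 15,16,2,7 occupied -> index 14.
Insert 571: h=10, slot 10 occupied -> index 11.
Table: [_, _, 134, _, _, _, _, 891, _, 859, 214, 571, _, _, 185, 593, 627]

5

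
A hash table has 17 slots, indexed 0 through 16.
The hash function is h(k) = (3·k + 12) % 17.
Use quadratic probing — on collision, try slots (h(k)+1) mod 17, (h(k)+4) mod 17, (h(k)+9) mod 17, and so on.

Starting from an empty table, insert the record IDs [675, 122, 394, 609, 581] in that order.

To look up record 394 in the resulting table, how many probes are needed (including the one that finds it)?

675: h=14 → slot 14
122: h=4 → slot 4
394: h=4, probe 4,5 → slot 5
609: h=3 → slot 3
581: h=4, probe 4,5,8 → slot 8
Table: [., ., ., 609, 122, 394, ., ., 581, ., ., ., ., ., 675, ., .]
Lookup 394: h=4, probe 4,5 → found at 5.

2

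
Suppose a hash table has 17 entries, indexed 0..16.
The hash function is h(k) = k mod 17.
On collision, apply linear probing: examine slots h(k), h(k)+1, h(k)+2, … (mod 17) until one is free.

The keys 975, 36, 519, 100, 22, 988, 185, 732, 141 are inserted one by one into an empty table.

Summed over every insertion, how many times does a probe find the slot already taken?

4

975 hashes to 6; slot 6 is free => place at 6.
36 hashes to 2; slot 2 is free => place at 2.
519 hashes to 9; slot 9 is free => place at 9.
100 hashes to 15; slot 15 is free => place at 15.
22 hashes to 5; slot 5 is free => place at 5.
988 hashes to 2; 2 taken => place at 3.
185 hashes to 15; 15 taken => place at 16.
732 hashes to 1; slot 1 is free => place at 1.
141 hashes to 5; 5,6 taken => place at 7.
Table: [., 732, 36, 988, ., 22, 975, 141, ., 519, ., ., ., ., ., 100, 185]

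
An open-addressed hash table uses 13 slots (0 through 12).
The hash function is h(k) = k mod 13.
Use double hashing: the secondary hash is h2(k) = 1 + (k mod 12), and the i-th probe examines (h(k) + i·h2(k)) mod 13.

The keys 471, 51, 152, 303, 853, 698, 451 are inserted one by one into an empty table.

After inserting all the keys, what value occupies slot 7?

451

Insert 471: h=3, slot 3 empty → index 3.
Insert 51: h=12, slot 12 empty → index 12.
Insert 152: h=9, slot 9 empty → index 9.
Insert 303: h=4, slot 4 empty → index 4.
Insert 853: h=8, slot 8 empty → index 8.
Insert 698: h=9, h2=3, slots 9,12 occupied → index 2.
Insert 451: h=9, h2=8, slots 9,4,12 occupied → index 7.
Table: [—, —, 698, 471, 303, —, —, 451, 853, 152, —, —, 51]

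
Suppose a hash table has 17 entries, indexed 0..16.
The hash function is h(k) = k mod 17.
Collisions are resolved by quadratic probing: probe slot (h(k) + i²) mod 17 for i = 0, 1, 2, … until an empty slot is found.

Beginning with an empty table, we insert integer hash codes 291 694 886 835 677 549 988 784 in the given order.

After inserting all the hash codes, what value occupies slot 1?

784

Insert 291: h=2, slot 2 empty => index 2.
Insert 694: h=14, slot 14 empty => index 14.
Insert 886: h=2, slot 2 occupied => index 3.
Insert 835: h=2, slots 2,3 occupied => index 6.
Insert 677: h=14, slot 14 occupied => index 15.
Insert 549: h=5, slot 5 empty => index 5.
Insert 988: h=2, slots 2,3,6 occupied => index 11.
Insert 784: h=2, slots 2,3,6,11 occupied => index 1.
Table: [_, 784, 291, 886, _, 549, 835, _, _, _, _, 988, _, _, 694, 677, _]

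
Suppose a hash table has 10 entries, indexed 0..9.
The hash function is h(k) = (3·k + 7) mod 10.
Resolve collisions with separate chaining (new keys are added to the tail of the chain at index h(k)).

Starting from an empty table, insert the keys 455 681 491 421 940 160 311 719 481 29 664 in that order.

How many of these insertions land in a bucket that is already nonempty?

6

455 -> bucket 2
681 -> bucket 0
491 -> bucket 0 (collision)
421 -> bucket 0 (collision)
940 -> bucket 7
160 -> bucket 7 (collision)
311 -> bucket 0 (collision)
719 -> bucket 4
481 -> bucket 0 (collision)
29 -> bucket 4 (collision)
664 -> bucket 9
Final buckets:
0: 681 -> 491 -> 421 -> 311 -> 481
1: .
2: 455
3: .
4: 719 -> 29
5: .
6: .
7: 940 -> 160
8: .
9: 664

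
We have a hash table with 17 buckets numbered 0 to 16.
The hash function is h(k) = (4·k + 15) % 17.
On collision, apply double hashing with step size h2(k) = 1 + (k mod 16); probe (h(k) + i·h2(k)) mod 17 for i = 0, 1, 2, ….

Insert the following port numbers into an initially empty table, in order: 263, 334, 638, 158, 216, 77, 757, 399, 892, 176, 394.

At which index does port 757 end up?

6

Insert 263: h=13, slot 13 empty -> index 13.
Insert 334: h=8, slot 8 empty -> index 8.
Insert 638: h=0, slot 0 empty -> index 0.
Insert 158: h=1, slot 1 empty -> index 1.
Insert 216: h=12, slot 12 empty -> index 12.
Insert 77: h=0, h2=14, slot 0 occupied -> index 14.
Insert 757: h=0, h2=6, slot 0 occupied -> index 6.
Insert 399: h=13, h2=16, slots 13,12 occupied -> index 11.
Insert 892: h=13, h2=13, slot 13 occupied -> index 9.
Insert 176: h=5, slot 5 empty -> index 5.
Insert 394: h=10, slot 10 empty -> index 10.
Table: [638, 158, -, -, -, 176, 757, -, 334, 892, 394, 399, 216, 263, 77, -, -]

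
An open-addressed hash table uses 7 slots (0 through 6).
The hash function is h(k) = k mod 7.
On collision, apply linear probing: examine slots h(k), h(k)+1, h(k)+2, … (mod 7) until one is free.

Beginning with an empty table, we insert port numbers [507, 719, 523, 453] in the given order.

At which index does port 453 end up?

507: h=3 → slot 3
719: h=5 → slot 5
523: h=5, probe 5,6 → slot 6
453: h=5, probe 5,6,0 → slot 0
Table: [453, -, -, 507, -, 719, 523]

0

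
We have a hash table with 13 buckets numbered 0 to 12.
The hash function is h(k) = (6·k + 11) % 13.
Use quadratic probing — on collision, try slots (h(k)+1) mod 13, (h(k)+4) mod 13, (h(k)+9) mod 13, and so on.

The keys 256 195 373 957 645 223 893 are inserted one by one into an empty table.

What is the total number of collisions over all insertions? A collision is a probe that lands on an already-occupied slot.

4

256 hashes to 0; slot 0 is free -> place at 0.
195 hashes to 11; slot 11 is free -> place at 11.
373 hashes to 0; 0 taken -> place at 1.
957 hashes to 7; slot 7 is free -> place at 7.
645 hashes to 7; 7 taken -> place at 8.
223 hashes to 10; slot 10 is free -> place at 10.
893 hashes to 0; 0,1 taken -> place at 4.
Table: [256, 373, —, —, 893, —, —, 957, 645, —, 223, 195, —]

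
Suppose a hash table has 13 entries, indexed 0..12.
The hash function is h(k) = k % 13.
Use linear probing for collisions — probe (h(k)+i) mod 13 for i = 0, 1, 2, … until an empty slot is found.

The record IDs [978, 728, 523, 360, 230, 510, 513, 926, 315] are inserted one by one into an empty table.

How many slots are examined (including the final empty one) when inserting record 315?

978 hashes to 3; slot 3 is free => place at 3.
728 hashes to 0; slot 0 is free => place at 0.
523 hashes to 3; 3 taken => place at 4.
360 hashes to 9; slot 9 is free => place at 9.
230 hashes to 9; 9 taken => place at 10.
510 hashes to 3; 3,4 taken => place at 5.
513 hashes to 6; slot 6 is free => place at 6.
926 hashes to 3; 3,4,5,6 taken => place at 7.
315 hashes to 3; 3,4,5,6,7 taken => place at 8.
Table: [728, ., ., 978, 523, 510, 513, 926, 315, 360, 230, ., .]

6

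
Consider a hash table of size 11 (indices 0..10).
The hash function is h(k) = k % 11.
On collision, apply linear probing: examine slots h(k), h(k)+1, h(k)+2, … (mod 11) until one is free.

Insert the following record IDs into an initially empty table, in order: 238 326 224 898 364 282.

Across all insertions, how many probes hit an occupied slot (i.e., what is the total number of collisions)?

6

238: h=7 => slot 7
326: h=7, probe 7,8 => slot 8
224: h=4 => slot 4
898: h=7, probe 7,8,9 => slot 9
364: h=1 => slot 1
282: h=7, probe 7,8,9,10 => slot 10
Table: [., 364, ., ., 224, ., ., 238, 326, 898, 282]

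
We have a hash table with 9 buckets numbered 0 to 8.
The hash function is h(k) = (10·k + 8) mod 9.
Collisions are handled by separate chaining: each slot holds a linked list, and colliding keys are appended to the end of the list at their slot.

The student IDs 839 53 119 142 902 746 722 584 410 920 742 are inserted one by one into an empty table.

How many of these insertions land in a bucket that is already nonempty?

6

Insert 839: h=1, bucket 1 empty → new chain.
Insert 53: h=7, bucket 7 empty → new chain.
Insert 119: h=1, bucket 1 nonempty → append to chain.
Insert 142: h=6, bucket 6 empty → new chain.
Insert 902: h=1, bucket 1 nonempty → append to chain.
Insert 746: h=7, bucket 7 nonempty → append to chain.
Insert 722: h=1, bucket 1 nonempty → append to chain.
Insert 584: h=7, bucket 7 nonempty → append to chain.
Insert 410: h=4, bucket 4 empty → new chain.
Insert 920: h=1, bucket 1 nonempty → append to chain.
Insert 742: h=3, bucket 3 empty → new chain.
Final buckets:
0: ∅
1: 839 -> 119 -> 902 -> 722 -> 920
2: ∅
3: 742
4: 410
5: ∅
6: 142
7: 53 -> 746 -> 584
8: ∅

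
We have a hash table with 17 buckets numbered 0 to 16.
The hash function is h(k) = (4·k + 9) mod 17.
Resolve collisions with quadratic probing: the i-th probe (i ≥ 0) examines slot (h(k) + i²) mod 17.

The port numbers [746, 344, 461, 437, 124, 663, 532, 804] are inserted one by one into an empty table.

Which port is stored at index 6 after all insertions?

437

Insert 746: h=1, slot 1 empty -> index 1.
Insert 344: h=8, slot 8 empty -> index 8.
Insert 461: h=0, slot 0 empty -> index 0.
Insert 437: h=6, slot 6 empty -> index 6.
Insert 124: h=12, slot 12 empty -> index 12.
Insert 663: h=9, slot 9 empty -> index 9.
Insert 532: h=12, slot 12 occupied -> index 13.
Insert 804: h=12, slots 12,13 occupied -> index 16.
Table: [461, 746, —, —, —, —, 437, —, 344, 663, —, —, 124, 532, —, —, 804]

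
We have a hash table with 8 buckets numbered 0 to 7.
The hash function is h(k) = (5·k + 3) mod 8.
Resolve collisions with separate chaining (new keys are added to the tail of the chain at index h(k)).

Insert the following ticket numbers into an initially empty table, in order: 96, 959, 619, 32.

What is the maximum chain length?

2

Insert 96: h=3, bucket 3 empty -> new chain.
Insert 959: h=6, bucket 6 empty -> new chain.
Insert 619: h=2, bucket 2 empty -> new chain.
Insert 32: h=3, bucket 3 nonempty -> append to chain.
Final buckets:
0: —
1: —
2: 619
3: 96 -> 32
4: —
5: —
6: 959
7: —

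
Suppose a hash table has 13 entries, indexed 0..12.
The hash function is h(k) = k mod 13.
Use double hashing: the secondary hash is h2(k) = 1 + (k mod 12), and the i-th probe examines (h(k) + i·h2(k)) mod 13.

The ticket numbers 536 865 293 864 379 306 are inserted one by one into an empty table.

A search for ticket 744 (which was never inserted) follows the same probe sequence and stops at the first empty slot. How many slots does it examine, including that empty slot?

2

536 hashes to 3; slot 3 is free => place at 3.
865 hashes to 7; slot 7 is free => place at 7.
293 hashes to 7, h2=6; 7 taken => place at 0.
864 hashes to 6; slot 6 is free => place at 6.
379 hashes to 2; slot 2 is free => place at 2.
306 hashes to 7, h2=7; 7 taken => place at 1.
Table: [293, 306, 379, 536, ., ., 864, 865, ., ., ., ., .]
Lookup 744: h=3, h2=1, probe 3,4 → slot 4 empty, not found.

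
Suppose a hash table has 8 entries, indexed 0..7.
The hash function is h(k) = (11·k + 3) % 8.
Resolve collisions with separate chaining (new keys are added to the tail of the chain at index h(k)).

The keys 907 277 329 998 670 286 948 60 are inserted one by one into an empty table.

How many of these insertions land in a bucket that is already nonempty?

907 → bucket 4
277 → bucket 2
329 → bucket 6
998 → bucket 5
670 → bucket 5 (collision)
286 → bucket 5 (collision)
948 → bucket 7
60 → bucket 7 (collision)
Final buckets:
0: —
1: —
2: 277
3: —
4: 907
5: 998 -> 670 -> 286
6: 329
7: 948 -> 60

3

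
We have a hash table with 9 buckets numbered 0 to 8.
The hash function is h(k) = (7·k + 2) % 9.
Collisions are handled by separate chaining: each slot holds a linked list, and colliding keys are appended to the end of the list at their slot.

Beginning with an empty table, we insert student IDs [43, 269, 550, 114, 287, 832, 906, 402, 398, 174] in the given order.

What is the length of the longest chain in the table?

Insert 43: h=6, bucket 6 empty -> new chain.
Insert 269: h=4, bucket 4 empty -> new chain.
Insert 550: h=0, bucket 0 empty -> new chain.
Insert 114: h=8, bucket 8 empty -> new chain.
Insert 287: h=4, bucket 4 nonempty -> append to chain.
Insert 832: h=3, bucket 3 empty -> new chain.
Insert 906: h=8, bucket 8 nonempty -> append to chain.
Insert 402: h=8, bucket 8 nonempty -> append to chain.
Insert 398: h=7, bucket 7 empty -> new chain.
Insert 174: h=5, bucket 5 empty -> new chain.
Final buckets:
0: 550
1: ∅
2: ∅
3: 832
4: 269 -> 287
5: 174
6: 43
7: 398
8: 114 -> 906 -> 402

3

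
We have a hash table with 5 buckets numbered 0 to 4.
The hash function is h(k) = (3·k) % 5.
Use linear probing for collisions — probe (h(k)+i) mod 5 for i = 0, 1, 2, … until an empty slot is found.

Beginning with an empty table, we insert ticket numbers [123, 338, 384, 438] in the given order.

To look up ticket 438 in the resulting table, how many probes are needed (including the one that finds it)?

3

123 hashes to 4; slot 4 is free => place at 4.
338 hashes to 4; 4 taken => place at 0.
384 hashes to 2; slot 2 is free => place at 2.
438 hashes to 4; 4,0 taken => place at 1.
Table: [338, 438, 384, ., 123]
Lookup 438: h=4, probe 4,0,1 → found at 1.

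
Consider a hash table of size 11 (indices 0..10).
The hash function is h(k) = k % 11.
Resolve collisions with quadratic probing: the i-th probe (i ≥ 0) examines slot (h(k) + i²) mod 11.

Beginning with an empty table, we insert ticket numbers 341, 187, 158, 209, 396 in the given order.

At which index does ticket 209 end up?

9

341: h=0 => slot 0
187: h=0, probe 0,1 => slot 1
158: h=4 => slot 4
209: h=0, probe 0,1,4,9 => slot 9
396: h=0, probe 0,1,4,9,5 => slot 5
Table: [341, 187, -, -, 158, 396, -, -, -, 209, -]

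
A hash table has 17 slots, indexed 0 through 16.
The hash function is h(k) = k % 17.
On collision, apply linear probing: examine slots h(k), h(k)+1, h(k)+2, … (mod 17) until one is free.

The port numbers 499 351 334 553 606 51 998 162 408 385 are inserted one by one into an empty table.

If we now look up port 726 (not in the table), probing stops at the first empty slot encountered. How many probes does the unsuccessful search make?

499: h=6 -> slot 6
351: h=11 -> slot 11
334: h=11, probe 11,12 -> slot 12
553: h=9 -> slot 9
606: h=11, probe 11,12,13 -> slot 13
51: h=0 -> slot 0
998: h=12, probe 12,13,14 -> slot 14
162: h=9, probe 9,10 -> slot 10
408: h=0, probe 0,1 -> slot 1
385: h=11, probe 11,12,13,14,15 -> slot 15
Table: [51, 408, ∅, ∅, ∅, ∅, 499, ∅, ∅, 553, 162, 351, 334, 606, 998, 385, ∅]
Lookup 726: h=12, probe 12,13,14,15,16 → slot 16 empty, not found.

5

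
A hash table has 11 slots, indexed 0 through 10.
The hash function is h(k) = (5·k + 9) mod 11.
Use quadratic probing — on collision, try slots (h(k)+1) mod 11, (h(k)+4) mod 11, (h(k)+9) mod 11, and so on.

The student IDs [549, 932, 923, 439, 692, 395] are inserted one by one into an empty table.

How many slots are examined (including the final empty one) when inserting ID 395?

6

549 hashes to 4; slot 4 is free => place at 4.
932 hashes to 5; slot 5 is free => place at 5.
923 hashes to 4; 4,5 taken => place at 8.
439 hashes to 4; 4,5,8 taken => place at 2.
692 hashes to 4; 4,5,8,2 taken => place at 9.
395 hashes to 4; 4,5,8,2,9 taken => place at 7.
Table: [_, _, 439, _, 549, 932, _, 395, 923, 692, _]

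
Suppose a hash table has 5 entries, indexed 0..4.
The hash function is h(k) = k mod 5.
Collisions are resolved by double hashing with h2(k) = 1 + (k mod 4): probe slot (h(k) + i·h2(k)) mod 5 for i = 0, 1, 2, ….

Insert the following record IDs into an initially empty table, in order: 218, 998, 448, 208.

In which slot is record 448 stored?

218 hashes to 3; slot 3 is free → place at 3.
998 hashes to 3, h2=3; 3 taken → place at 1.
448 hashes to 3, h2=1; 3 taken → place at 4.
208 hashes to 3, h2=1; 3,4 taken → place at 0.
Table: [208, 998, —, 218, 448]

4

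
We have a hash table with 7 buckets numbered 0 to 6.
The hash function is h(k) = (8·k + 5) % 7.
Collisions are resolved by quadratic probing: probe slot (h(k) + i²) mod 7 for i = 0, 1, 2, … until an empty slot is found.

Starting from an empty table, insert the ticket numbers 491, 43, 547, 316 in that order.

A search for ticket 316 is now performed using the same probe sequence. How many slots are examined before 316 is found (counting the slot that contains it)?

4

Insert 491: h=6, slot 6 empty => index 6.
Insert 43: h=6, slot 6 occupied => index 0.
Insert 547: h=6, slots 6,0 occupied => index 3.
Insert 316: h=6, slots 6,0,3 occupied => index 1.
Table: [43, 316, _, 547, _, _, 491]
Lookup 316: h=6, probe 6,0,3,1 → found at 1.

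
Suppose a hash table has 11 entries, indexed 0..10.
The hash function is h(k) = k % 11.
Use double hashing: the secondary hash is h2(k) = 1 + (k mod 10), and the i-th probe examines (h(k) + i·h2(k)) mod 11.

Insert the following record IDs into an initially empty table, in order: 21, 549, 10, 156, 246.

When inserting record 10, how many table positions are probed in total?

2

21: h=10 => slot 10
549: h=10, h2=10, probe 10,9 => slot 9
10: h=10, h2=1, probe 10,0 => slot 0
156: h=2 => slot 2
246: h=4 => slot 4
Table: [10, _, 156, _, 246, _, _, _, _, 549, 21]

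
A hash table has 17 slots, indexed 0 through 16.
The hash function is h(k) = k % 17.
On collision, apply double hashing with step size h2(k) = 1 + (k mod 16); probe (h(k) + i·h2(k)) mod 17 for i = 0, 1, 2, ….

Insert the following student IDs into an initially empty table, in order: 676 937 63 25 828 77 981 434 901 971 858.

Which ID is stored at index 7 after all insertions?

676 hashes to 13; slot 13 is free → place at 13.
937 hashes to 2; slot 2 is free → place at 2.
63 hashes to 12; slot 12 is free → place at 12.
25 hashes to 8; slot 8 is free → place at 8.
828 hashes to 12, h2=13; 12,8 taken → place at 4.
77 hashes to 9; slot 9 is free → place at 9.
981 hashes to 12, h2=6; 12 taken → place at 1.
434 hashes to 9, h2=3; 9,12 taken → place at 15.
901 hashes to 0; slot 0 is free → place at 0.
971 hashes to 2, h2=12; 2 taken → place at 14.
858 hashes to 8, h2=11; 8,2,13 taken → place at 7.
Table: [901, 981, 937, -, 828, -, -, 858, 25, 77, -, -, 63, 676, 971, 434, -]

858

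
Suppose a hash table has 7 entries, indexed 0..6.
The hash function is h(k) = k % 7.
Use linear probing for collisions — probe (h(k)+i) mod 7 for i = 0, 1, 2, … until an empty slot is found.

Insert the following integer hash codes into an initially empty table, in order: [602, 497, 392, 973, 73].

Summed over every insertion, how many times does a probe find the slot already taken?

7

602 hashes to 0; slot 0 is free → place at 0.
497 hashes to 0; 0 taken → place at 1.
392 hashes to 0; 0,1 taken → place at 2.
973 hashes to 0; 0,1,2 taken → place at 3.
73 hashes to 3; 3 taken → place at 4.
Table: [602, 497, 392, 973, 73, ., .]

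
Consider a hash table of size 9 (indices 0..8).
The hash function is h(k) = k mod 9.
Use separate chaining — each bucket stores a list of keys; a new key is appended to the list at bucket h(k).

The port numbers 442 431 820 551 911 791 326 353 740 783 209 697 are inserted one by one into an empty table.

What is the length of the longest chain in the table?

Insert 442: h=1, bucket 1 empty → new chain.
Insert 431: h=8, bucket 8 empty → new chain.
Insert 820: h=1, bucket 1 nonempty → append to chain.
Insert 551: h=2, bucket 2 empty → new chain.
Insert 911: h=2, bucket 2 nonempty → append to chain.
Insert 791: h=8, bucket 8 nonempty → append to chain.
Insert 326: h=2, bucket 2 nonempty → append to chain.
Insert 353: h=2, bucket 2 nonempty → append to chain.
Insert 740: h=2, bucket 2 nonempty → append to chain.
Insert 783: h=0, bucket 0 empty → new chain.
Insert 209: h=2, bucket 2 nonempty → append to chain.
Insert 697: h=4, bucket 4 empty → new chain.
Final buckets:
0: 783
1: 442 -> 820
2: 551 -> 911 -> 326 -> 353 -> 740 -> 209
3: _
4: 697
5: _
6: _
7: _
8: 431 -> 791

6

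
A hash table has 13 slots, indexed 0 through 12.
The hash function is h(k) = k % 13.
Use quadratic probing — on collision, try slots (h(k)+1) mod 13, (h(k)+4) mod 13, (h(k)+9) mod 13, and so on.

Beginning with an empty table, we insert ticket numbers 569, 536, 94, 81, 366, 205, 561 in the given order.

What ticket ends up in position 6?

561

569: h=10 => slot 10
536: h=3 => slot 3
94: h=3, probe 3,4 => slot 4
81: h=3, probe 3,4,7 => slot 7
366: h=2 => slot 2
205: h=10, probe 10,11 => slot 11
561: h=2, probe 2,3,6 => slot 6
Table: [., ., 366, 536, 94, ., 561, 81, ., ., 569, 205, .]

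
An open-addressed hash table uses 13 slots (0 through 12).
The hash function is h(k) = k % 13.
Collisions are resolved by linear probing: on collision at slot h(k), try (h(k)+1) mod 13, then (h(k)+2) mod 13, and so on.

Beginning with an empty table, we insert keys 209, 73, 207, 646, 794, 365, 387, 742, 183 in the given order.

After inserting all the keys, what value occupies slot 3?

209: h=1 -> slot 1
73: h=8 -> slot 8
207: h=12 -> slot 12
646: h=9 -> slot 9
794: h=1, probe 1,2 -> slot 2
365: h=1, probe 1,2,3 -> slot 3
387: h=10 -> slot 10
742: h=1, probe 1,2,3,4 -> slot 4
183: h=1, probe 1,2,3,4,5 -> slot 5
Table: [—, 209, 794, 365, 742, 183, —, —, 73, 646, 387, —, 207]

365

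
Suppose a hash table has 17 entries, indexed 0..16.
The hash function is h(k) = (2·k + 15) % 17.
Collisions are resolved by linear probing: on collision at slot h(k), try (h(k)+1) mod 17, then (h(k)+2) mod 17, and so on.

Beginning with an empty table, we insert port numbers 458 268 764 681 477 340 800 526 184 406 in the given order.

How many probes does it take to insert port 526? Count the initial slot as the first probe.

4

458: h=13 → slot 13
268: h=7 → slot 7
764: h=13, probe 13,14 → slot 14
681: h=0 → slot 0
477: h=0, probe 0,1 → slot 1
340: h=15 → slot 15
800: h=0, probe 0,1,2 → slot 2
526: h=13, probe 13,14,15,16 → slot 16
184: h=9 → slot 9
406: h=11 → slot 11
Table: [681, 477, 800, ∅, ∅, ∅, ∅, 268, ∅, 184, ∅, 406, ∅, 458, 764, 340, 526]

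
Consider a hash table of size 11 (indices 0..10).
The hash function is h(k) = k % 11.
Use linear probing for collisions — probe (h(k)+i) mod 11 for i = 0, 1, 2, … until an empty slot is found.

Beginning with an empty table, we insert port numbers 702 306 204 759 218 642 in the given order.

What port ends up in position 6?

204

Insert 702: h=9, slot 9 empty -> index 9.
Insert 306: h=9, slot 9 occupied -> index 10.
Insert 204: h=6, slot 6 empty -> index 6.
Insert 759: h=0, slot 0 empty -> index 0.
Insert 218: h=9, slots 9,10,0 occupied -> index 1.
Insert 642: h=4, slot 4 empty -> index 4.
Table: [759, 218, ∅, ∅, 642, ∅, 204, ∅, ∅, 702, 306]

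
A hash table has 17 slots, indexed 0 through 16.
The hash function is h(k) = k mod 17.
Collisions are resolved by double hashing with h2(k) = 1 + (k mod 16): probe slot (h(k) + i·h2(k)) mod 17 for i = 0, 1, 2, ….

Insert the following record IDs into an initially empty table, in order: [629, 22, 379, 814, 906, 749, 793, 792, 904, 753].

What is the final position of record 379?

12

629: h=0 → slot 0
22: h=5 → slot 5
379: h=5, h2=12, probe 5,0,12 → slot 12
814: h=15 → slot 15
906: h=5, h2=11, probe 5,16 → slot 16
749: h=1 → slot 1
793: h=11 → slot 11
792: h=10 → slot 10
904: h=3 → slot 3
753: h=5, h2=2, probe 5,7 → slot 7
Table: [629, 749, -, 904, -, 22, -, 753, -, -, 792, 793, 379, -, -, 814, 906]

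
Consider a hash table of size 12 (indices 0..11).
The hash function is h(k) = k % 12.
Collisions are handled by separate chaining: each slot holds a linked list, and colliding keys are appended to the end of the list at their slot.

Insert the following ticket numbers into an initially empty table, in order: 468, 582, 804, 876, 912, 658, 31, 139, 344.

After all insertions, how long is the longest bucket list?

Insert 468: h=0, bucket 0 empty -> new chain.
Insert 582: h=6, bucket 6 empty -> new chain.
Insert 804: h=0, bucket 0 nonempty -> append to chain.
Insert 876: h=0, bucket 0 nonempty -> append to chain.
Insert 912: h=0, bucket 0 nonempty -> append to chain.
Insert 658: h=10, bucket 10 empty -> new chain.
Insert 31: h=7, bucket 7 empty -> new chain.
Insert 139: h=7, bucket 7 nonempty -> append to chain.
Insert 344: h=8, bucket 8 empty -> new chain.
Final buckets:
0: 468 -> 804 -> 876 -> 912
1: —
2: —
3: —
4: —
5: —
6: 582
7: 31 -> 139
8: 344
9: —
10: 658
11: —

4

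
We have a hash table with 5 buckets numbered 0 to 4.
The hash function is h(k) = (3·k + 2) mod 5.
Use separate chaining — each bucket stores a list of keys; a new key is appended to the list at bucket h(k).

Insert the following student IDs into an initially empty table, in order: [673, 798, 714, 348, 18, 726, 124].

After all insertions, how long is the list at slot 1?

4

Insert 673: h=1, bucket 1 empty → new chain.
Insert 798: h=1, bucket 1 nonempty → append to chain.
Insert 714: h=4, bucket 4 empty → new chain.
Insert 348: h=1, bucket 1 nonempty → append to chain.
Insert 18: h=1, bucket 1 nonempty → append to chain.
Insert 726: h=0, bucket 0 empty → new chain.
Insert 124: h=4, bucket 4 nonempty → append to chain.
Final buckets:
0: 726
1: 673 -> 798 -> 348 -> 18
2: ∅
3: ∅
4: 714 -> 124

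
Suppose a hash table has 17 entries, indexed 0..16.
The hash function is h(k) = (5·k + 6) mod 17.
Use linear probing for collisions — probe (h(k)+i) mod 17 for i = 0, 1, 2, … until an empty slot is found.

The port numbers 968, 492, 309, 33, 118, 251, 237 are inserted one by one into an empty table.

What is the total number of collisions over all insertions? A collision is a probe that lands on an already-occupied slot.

968: h=1 => slot 1
492: h=1, probe 1,2 => slot 2
309: h=4 => slot 4
33: h=1, probe 1,2,3 => slot 3
118: h=1, probe 1,2,3,4,5 => slot 5
251: h=3, probe 3,4,5,6 => slot 6
237: h=1, probe 1,2,3,4,5,6,7 => slot 7
Table: [., 968, 492, 33, 309, 118, 251, 237, ., ., ., ., ., ., ., ., .]

16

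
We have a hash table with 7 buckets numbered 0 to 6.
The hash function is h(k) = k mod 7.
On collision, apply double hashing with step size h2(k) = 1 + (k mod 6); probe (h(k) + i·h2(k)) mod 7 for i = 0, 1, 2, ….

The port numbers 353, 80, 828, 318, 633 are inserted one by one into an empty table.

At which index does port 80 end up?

6

Insert 353: h=3, slot 3 empty => index 3.
Insert 80: h=3, h2=3, slot 3 occupied => index 6.
Insert 828: h=2, slot 2 empty => index 2.
Insert 318: h=3, h2=1, slot 3 occupied => index 4.
Insert 633: h=3, h2=4, slot 3 occupied => index 0.
Table: [633, _, 828, 353, 318, _, 80]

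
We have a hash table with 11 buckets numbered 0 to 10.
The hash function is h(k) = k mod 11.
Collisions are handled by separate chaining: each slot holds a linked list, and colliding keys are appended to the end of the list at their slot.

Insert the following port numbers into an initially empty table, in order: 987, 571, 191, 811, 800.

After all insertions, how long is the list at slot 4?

1

Insert 987: h=8, bucket 8 empty → new chain.
Insert 571: h=10, bucket 10 empty → new chain.
Insert 191: h=4, bucket 4 empty → new chain.
Insert 811: h=8, bucket 8 nonempty → append to chain.
Insert 800: h=8, bucket 8 nonempty → append to chain.
Final buckets:
0: ∅
1: ∅
2: ∅
3: ∅
4: 191
5: ∅
6: ∅
7: ∅
8: 987 -> 811 -> 800
9: ∅
10: 571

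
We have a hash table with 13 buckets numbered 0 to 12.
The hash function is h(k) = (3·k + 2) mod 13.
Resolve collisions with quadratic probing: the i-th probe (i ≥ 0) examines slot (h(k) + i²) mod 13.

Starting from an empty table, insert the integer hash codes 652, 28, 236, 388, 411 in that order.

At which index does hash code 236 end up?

Insert 652: h=8, slot 8 empty => index 8.
Insert 28: h=8, slot 8 occupied => index 9.
Insert 236: h=8, slots 8,9 occupied => index 12.
Insert 388: h=9, slot 9 occupied => index 10.
Insert 411: h=0, slot 0 empty => index 0.
Table: [411, ∅, ∅, ∅, ∅, ∅, ∅, ∅, 652, 28, 388, ∅, 236]

12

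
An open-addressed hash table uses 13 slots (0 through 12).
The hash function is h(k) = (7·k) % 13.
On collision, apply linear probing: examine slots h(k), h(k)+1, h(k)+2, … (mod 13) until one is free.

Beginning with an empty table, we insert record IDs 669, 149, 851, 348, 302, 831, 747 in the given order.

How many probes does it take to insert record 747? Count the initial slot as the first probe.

Insert 669: h=3, slot 3 empty → index 3.
Insert 149: h=3, slot 3 occupied → index 4.
Insert 851: h=3, slots 3,4 occupied → index 5.
Insert 348: h=5, slot 5 occupied → index 6.
Insert 302: h=8, slot 8 empty → index 8.
Insert 831: h=6, slot 6 occupied → index 7.
Insert 747: h=3, slots 3,4,5,6,7,8 occupied → index 9.
Table: [., ., ., 669, 149, 851, 348, 831, 302, 747, ., ., .]

7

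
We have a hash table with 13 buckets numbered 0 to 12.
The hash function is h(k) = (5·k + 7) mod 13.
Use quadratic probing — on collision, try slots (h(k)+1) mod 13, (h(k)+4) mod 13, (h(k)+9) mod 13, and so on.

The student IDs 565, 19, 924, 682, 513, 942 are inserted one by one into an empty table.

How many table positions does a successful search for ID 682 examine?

3

565: h=11 -> slot 11
19: h=11, probe 11,12 -> slot 12
924: h=12, probe 12,0 -> slot 0
682: h=11, probe 11,12,2 -> slot 2
513: h=11, probe 11,12,2,7 -> slot 7
942: h=11, probe 11,12,2,7,1 -> slot 1
Table: [924, 942, 682, ., ., ., ., 513, ., ., ., 565, 19]
Lookup 682: h=11, probe 11,12,2 → found at 2.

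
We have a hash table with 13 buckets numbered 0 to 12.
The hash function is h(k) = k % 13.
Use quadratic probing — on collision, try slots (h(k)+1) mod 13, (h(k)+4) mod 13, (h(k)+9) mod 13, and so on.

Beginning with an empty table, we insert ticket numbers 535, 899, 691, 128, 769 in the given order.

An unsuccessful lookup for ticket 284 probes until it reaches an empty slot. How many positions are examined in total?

Insert 535: h=2, slot 2 empty -> index 2.
Insert 899: h=2, slot 2 occupied -> index 3.
Insert 691: h=2, slots 2,3 occupied -> index 6.
Insert 128: h=11, slot 11 empty -> index 11.
Insert 769: h=2, slots 2,3,6,11 occupied -> index 5.
Table: [∅, ∅, 535, 899, ∅, 769, 691, ∅, ∅, ∅, ∅, 128, ∅]
Lookup 284: h=11, probe 11,12 → slot 12 empty, not found.

2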